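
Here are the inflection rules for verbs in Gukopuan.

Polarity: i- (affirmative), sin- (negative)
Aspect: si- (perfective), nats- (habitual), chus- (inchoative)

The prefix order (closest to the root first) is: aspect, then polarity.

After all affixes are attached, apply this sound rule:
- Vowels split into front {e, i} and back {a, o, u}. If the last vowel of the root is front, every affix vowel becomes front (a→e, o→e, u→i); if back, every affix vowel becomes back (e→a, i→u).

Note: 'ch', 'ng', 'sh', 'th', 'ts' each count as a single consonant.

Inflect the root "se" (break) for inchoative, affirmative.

ichisse

Attach aspect inchoative chus- → chusse.
Attach polarity affirmative i- → ichusse.
Apply vowel harmony: ichusse → ichisse.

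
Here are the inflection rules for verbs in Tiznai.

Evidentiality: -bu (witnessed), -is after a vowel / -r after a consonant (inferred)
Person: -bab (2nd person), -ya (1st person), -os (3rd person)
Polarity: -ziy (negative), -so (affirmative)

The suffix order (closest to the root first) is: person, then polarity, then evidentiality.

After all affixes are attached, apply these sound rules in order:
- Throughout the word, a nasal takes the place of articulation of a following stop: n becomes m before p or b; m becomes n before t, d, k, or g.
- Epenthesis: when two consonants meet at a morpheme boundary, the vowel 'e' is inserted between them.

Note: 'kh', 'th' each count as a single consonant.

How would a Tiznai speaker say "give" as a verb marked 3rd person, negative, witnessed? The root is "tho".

Attach person 3rd person -os → thoos.
Attach polarity negative -ziy → thoosziy.
Attach evidentiality witnessed -bu → thoosziybu.
Nasal assimilation: no change.
Apply epenthesis: thoosziybu → thooseziyebu.

thooseziyebu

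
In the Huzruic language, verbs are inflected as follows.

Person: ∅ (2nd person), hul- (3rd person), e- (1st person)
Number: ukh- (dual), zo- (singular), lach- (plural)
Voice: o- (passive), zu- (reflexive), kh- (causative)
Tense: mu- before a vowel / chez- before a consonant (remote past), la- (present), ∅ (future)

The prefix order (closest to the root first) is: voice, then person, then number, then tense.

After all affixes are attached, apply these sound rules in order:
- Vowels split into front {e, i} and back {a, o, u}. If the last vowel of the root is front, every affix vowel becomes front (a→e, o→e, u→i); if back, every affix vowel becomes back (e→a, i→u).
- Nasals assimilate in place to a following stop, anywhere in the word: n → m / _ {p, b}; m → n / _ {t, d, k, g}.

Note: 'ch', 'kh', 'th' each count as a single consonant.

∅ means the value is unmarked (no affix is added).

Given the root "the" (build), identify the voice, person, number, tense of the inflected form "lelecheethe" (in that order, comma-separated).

Segment: la-lach-e-o-the.
voice: o- → passive.
person: e- → 1st person.
number: lach- → plural.
tense: la- → present.

passive, 1st person, plural, present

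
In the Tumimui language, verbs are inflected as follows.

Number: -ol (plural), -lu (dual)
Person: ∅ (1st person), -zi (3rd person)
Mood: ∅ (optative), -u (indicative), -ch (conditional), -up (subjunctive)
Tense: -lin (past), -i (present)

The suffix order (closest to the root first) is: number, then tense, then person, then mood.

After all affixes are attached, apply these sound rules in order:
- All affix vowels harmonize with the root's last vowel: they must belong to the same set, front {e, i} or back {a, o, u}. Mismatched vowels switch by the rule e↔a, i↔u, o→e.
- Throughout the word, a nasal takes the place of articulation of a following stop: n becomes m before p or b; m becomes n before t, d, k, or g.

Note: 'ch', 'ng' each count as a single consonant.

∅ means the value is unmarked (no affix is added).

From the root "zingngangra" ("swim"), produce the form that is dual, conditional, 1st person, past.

Attach number dual -lu → zingngangralu.
Attach tense past -lin → zingngangralulin.
person = 1st person: zero marking, form stays zingngangralulin.
Attach mood conditional -ch → zingngangralulinch.
Apply vowel harmony: zingngangralulinch → zingngangralulunch.
Nasal assimilation: no change.

zingngangralulunch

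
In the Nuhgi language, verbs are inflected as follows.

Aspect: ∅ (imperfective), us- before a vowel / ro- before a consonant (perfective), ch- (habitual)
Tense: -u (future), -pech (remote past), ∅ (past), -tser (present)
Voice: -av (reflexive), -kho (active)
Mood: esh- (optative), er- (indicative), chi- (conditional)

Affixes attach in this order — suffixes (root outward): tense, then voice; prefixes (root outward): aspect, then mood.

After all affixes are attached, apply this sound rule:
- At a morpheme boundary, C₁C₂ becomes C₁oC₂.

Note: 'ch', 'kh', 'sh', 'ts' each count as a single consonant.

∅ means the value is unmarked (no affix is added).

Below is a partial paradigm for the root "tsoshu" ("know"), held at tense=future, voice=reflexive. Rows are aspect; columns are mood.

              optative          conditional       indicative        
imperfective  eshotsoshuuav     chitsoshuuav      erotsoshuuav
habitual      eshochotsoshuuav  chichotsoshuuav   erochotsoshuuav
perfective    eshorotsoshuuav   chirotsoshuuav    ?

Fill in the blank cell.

erorotsoshuuav

Attach tense future -u → tsoshuu.
Attach aspect perfective ro- (before consonant 'ts') → rotsoshuu.
Attach voice reflexive -av → rotsoshuuav.
Attach mood indicative er- → errotsoshuuav.
Apply epenthesis: errotsoshuuav → erorotsoshuuav.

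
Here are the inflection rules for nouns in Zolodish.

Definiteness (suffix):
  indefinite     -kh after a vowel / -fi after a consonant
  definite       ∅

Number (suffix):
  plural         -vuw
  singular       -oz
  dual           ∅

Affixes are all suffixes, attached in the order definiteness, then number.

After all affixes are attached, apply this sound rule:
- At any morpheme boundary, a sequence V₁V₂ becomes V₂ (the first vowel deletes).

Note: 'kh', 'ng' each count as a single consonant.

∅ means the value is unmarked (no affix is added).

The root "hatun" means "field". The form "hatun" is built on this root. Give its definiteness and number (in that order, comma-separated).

Segment: hatun.
definiteness: ∅ → definite.
number: ∅ → dual.

definite, dual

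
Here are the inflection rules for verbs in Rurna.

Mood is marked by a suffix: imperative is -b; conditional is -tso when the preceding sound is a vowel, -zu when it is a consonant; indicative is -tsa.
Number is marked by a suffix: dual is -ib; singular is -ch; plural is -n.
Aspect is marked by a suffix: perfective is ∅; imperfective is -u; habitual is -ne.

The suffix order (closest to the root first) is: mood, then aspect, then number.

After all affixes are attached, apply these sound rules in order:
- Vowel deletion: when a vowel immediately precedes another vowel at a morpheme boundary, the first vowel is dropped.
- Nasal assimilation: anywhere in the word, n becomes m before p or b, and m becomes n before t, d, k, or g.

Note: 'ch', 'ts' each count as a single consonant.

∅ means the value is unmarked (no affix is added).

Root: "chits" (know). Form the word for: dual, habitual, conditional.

chitszunib

Attach mood conditional -zu (after consonant 'ts') → chitszu.
Attach aspect habitual -ne → chitszune.
Attach number dual -ib → chitszuneib.
Apply vowel deletion: chitszuneib → chitszunib.
Nasal assimilation: no change.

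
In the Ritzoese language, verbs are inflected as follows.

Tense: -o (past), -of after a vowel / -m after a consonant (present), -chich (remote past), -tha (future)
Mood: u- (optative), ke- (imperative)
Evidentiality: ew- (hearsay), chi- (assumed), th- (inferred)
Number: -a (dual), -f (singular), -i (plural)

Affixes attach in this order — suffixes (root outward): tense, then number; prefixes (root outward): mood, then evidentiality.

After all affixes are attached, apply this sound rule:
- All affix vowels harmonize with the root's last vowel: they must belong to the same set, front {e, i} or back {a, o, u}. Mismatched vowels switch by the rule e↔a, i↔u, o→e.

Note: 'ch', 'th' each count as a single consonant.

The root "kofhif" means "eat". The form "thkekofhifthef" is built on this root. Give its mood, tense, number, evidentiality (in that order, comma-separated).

Segment: th-ke-kofhif-tha-f.
mood: ke- → imperative.
tense: -tha → future.
number: -f → singular.
evidentiality: th- → inferred.

imperative, future, singular, inferred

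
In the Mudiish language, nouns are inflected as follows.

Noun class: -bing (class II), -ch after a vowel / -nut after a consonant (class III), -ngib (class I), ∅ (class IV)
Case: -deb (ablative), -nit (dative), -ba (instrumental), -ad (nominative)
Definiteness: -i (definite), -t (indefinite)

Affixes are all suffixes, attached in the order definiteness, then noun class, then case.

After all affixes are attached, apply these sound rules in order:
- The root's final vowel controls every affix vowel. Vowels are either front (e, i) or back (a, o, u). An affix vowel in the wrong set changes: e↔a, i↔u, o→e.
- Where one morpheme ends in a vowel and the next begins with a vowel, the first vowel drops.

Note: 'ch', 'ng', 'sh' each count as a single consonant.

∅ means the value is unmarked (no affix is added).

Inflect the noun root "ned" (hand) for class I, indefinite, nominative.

Attach definiteness indefinite -t → nedt.
Attach noun class class I -ngib → nedtngib.
Attach case nominative -ad → nedtngibad.
Apply vowel harmony: nedtngibad → nedtngibed.
Vowel deletion: no change.

nedtngibed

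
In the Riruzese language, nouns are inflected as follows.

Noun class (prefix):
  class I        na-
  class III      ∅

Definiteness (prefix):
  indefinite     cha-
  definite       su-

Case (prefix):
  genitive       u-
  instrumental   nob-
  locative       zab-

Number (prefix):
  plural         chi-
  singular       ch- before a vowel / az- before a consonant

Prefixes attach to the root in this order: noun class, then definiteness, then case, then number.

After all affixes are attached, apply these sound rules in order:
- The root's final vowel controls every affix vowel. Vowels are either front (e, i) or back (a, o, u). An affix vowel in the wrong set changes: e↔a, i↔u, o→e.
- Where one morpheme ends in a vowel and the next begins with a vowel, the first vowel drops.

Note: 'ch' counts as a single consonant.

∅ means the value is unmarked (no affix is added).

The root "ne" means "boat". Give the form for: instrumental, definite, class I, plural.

chinebsinene

Attach noun class class I na- → nane.
Attach definiteness definite su- → sunane.
Attach case instrumental nob- → nobsunane.
Attach number plural chi- → chinobsunane.
Apply vowel harmony: chinobsunane → chinebsinene.
Vowel deletion: no change.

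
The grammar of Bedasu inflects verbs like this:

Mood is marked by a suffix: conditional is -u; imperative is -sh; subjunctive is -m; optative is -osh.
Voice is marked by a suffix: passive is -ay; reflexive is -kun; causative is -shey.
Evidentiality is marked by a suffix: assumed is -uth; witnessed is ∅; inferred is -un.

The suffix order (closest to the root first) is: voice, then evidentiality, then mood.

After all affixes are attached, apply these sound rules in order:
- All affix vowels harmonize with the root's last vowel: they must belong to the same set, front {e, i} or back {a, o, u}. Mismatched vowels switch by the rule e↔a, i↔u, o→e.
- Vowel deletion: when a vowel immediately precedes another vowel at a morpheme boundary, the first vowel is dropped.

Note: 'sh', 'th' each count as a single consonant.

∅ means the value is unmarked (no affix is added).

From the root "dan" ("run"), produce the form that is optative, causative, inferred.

Attach voice causative -shey → danshey.
Attach evidentiality inferred -un → dansheyun.
Attach mood optative -osh → dansheyunosh.
Apply vowel harmony: dansheyunosh → danshayunosh.
Vowel deletion: no change.

danshayunosh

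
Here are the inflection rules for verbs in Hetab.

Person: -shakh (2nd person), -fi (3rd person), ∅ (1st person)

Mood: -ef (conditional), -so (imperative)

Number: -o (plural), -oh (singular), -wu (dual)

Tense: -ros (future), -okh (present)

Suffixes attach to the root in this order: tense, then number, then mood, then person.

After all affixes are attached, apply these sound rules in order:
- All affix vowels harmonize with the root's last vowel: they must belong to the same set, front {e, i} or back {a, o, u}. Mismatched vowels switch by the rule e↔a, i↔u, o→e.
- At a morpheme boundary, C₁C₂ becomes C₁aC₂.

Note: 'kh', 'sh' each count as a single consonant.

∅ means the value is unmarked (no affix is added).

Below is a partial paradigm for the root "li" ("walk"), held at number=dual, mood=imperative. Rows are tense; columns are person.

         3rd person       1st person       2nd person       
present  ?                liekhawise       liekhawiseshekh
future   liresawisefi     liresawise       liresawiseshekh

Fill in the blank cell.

liekhawisefi

Attach tense present -okh → liokh.
Attach number dual -wu → liokhwu.
Attach mood imperative -so → liokhwuso.
Attach person 3rd person -fi → liokhwusofi.
Apply vowel harmony: liokhwusofi → liekhwisefi.
Apply epenthesis: liekhwisefi → liekhawisefi.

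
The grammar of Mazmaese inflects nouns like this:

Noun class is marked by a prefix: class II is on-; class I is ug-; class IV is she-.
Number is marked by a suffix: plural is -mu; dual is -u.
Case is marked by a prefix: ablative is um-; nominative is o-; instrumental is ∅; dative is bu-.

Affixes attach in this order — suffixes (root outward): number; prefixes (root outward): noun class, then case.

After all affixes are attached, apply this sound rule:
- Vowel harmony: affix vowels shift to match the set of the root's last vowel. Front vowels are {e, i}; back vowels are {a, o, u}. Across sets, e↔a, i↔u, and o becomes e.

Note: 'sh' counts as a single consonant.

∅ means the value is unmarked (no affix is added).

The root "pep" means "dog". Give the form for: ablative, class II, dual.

Attach noun class class II on- → onpep.
Attach number dual -u → onpepu.
Attach case ablative um- → umonpepu.
Apply vowel harmony: umonpepu → imenpepi.

imenpepi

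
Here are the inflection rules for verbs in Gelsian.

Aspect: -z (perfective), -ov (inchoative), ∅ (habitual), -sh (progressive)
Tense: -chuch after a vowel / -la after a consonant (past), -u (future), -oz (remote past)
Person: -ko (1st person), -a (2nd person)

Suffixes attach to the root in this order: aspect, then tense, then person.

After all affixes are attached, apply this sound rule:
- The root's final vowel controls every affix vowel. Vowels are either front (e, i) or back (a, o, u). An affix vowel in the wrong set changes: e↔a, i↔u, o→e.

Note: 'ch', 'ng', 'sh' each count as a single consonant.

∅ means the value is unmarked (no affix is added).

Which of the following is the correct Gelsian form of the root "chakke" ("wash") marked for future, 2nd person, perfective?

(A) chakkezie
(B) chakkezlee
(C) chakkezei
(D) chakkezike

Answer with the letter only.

A

Attach aspect perfective -z → chakkez.
Attach tense future -u → chakkezu.
Attach person 2nd person -a → chakkezua.
Apply vowel harmony: chakkezua → chakkezie.
So the correct form is chakkezie, option (A).
(C) chakkezei is wrong: it has the affixes in the wrong order.
(B) chakkezlee is wrong: it uses past instead of future for tense.
(D) chakkezike is wrong: it uses 1st person instead of 2nd person for person.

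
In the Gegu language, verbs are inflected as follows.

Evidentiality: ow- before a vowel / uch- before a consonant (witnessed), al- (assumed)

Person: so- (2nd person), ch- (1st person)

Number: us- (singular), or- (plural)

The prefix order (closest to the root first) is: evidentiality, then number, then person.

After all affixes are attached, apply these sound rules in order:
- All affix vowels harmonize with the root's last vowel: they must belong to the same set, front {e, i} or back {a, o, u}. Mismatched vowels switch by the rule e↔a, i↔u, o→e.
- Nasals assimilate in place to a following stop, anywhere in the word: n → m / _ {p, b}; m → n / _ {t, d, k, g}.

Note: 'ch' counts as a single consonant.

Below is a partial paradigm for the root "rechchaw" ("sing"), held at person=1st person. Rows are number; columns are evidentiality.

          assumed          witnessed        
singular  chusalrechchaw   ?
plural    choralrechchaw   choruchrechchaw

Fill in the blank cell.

Attach evidentiality witnessed uch- (before consonant 'r') → uchrechchaw.
Attach number singular us- → usuchrechchaw.
Attach person 1st person ch- → chusuchrechchaw.
Vowel harmony: no change.
Nasal assimilation: no change.

chusuchrechchaw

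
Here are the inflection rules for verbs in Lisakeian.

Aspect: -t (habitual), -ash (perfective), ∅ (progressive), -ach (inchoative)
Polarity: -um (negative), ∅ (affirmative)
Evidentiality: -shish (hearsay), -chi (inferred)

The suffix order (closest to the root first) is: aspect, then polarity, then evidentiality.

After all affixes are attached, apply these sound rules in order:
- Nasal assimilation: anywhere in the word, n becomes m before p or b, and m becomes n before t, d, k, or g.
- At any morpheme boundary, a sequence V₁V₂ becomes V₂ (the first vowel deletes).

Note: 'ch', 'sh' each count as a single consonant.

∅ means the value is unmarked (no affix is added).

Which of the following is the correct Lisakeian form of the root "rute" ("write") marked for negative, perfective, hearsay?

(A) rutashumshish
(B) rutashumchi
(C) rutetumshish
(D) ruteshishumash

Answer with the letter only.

Attach aspect perfective -ash → ruteash.
Attach polarity negative -um → ruteashum.
Attach evidentiality hearsay -shish → ruteashumshish.
Nasal assimilation: no change.
Apply vowel deletion: ruteashumshish → rutashumshish.
So the correct form is rutashumshish, option (A).
(B) rutashumchi is wrong: it uses inferred instead of hearsay for evidentiality.
(D) ruteshishumash is wrong: it has the affixes in the wrong order.
(C) rutetumshish is wrong: it uses habitual instead of perfective for aspect.

A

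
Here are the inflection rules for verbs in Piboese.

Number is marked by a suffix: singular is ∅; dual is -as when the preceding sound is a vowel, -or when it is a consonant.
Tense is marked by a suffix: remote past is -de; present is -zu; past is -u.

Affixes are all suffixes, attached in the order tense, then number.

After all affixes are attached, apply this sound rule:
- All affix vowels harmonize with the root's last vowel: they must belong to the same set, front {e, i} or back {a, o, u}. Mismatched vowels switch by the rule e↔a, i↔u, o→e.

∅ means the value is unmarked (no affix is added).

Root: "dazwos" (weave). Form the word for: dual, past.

Attach tense past -u → dazwosu.
Attach number dual -as (after vowel 'u') → dazwosuas.
Vowel harmony: no change.

dazwosuas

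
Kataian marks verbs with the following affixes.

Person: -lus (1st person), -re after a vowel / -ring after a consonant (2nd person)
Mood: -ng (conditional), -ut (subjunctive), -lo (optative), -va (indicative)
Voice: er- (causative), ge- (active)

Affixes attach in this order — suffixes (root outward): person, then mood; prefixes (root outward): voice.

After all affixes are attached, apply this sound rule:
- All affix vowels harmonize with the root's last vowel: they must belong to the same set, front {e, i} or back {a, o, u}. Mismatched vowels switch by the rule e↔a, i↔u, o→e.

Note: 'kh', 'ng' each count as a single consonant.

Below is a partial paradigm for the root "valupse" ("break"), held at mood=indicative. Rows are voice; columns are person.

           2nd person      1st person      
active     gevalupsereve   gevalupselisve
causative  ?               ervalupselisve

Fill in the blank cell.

ervalupsereve

Attach person 2nd person -re (after vowel 'e') → valupsere.
Attach voice causative er- → ervalupsere.
Attach mood indicative -va → ervalupsereva.
Apply vowel harmony: ervalupsereva → ervalupsereve.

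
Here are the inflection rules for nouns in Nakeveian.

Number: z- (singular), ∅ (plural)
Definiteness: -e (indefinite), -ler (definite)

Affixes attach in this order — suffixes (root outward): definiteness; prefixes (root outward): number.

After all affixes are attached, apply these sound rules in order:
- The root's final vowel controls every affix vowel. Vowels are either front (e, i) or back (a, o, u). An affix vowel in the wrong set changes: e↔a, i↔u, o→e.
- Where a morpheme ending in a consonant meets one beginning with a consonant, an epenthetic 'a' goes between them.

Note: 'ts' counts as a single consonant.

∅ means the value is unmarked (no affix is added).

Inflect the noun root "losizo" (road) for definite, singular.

Attach number singular z- → zlosizo.
Attach definiteness definite -ler → zlosizoler.
Apply vowel harmony: zlosizoler → zlosizolar.
Apply epenthesis: zlosizolar → zalosizolar.

zalosizolar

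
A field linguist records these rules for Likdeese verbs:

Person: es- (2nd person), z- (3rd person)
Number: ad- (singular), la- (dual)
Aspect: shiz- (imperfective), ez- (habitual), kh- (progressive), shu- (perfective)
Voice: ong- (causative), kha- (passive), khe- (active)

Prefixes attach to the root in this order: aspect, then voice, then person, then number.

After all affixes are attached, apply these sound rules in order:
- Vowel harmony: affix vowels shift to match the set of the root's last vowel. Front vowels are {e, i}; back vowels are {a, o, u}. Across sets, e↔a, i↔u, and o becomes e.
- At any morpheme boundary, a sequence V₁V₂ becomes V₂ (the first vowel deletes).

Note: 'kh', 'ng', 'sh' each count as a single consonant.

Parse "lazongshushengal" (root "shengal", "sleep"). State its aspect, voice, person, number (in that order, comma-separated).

Segment: la-z-ong-shu-shengal.
aspect: shu- → perfective.
voice: ong- → causative.
person: z- → 3rd person.
number: la- → dual.

perfective, causative, 3rd person, dual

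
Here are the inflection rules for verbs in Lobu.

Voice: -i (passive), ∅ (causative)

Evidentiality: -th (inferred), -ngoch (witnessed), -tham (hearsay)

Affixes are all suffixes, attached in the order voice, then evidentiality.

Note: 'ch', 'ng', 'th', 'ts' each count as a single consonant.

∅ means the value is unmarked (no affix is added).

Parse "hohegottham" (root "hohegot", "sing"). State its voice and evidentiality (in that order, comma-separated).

causative, hearsay

Segment: hohegot-tham.
voice: ∅ → causative.
evidentiality: -tham → hearsay.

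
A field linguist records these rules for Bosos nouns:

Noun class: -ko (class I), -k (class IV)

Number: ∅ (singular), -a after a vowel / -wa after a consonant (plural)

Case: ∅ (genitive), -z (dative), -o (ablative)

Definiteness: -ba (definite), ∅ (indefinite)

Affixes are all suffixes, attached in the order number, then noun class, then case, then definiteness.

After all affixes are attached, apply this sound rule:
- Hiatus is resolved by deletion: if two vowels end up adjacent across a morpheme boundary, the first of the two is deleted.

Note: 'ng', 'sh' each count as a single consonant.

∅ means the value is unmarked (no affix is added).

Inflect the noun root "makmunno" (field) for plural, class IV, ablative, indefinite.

Attach number plural -a (after vowel 'o') → makmunnoa.
Attach noun class class IV -k → makmunnoak.
Attach case ablative -o → makmunnoako.
definiteness = indefinite: zero marking, form stays makmunnoako.
Apply vowel deletion: makmunnoako → makmunnako.

makmunnako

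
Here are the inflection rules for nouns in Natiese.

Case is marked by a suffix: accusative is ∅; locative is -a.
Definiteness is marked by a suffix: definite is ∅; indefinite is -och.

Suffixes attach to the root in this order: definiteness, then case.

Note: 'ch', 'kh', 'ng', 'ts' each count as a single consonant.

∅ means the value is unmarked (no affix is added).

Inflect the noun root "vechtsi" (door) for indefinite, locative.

Attach definiteness indefinite -och → vechtsioch.
Attach case locative -a → vechtsiocha.

vechtsiocha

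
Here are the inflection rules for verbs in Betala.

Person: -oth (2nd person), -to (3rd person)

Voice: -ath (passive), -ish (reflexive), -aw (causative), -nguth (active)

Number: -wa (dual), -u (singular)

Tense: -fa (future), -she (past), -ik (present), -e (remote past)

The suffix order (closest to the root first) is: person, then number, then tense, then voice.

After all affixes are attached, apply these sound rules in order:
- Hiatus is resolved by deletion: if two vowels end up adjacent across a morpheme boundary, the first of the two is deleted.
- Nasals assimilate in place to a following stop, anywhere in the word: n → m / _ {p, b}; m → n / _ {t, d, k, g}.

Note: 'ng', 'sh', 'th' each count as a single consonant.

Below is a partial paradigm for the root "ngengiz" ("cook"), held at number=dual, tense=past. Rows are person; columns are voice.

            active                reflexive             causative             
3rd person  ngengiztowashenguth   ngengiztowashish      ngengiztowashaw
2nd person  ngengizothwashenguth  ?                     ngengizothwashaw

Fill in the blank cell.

ngengizothwashish

Attach person 2nd person -oth → ngengizoth.
Attach number dual -wa → ngengizothwa.
Attach tense past -she → ngengizothwashe.
Attach voice reflexive -ish → ngengizothwasheish.
Apply vowel deletion: ngengizothwasheish → ngengizothwashish.
Nasal assimilation: no change.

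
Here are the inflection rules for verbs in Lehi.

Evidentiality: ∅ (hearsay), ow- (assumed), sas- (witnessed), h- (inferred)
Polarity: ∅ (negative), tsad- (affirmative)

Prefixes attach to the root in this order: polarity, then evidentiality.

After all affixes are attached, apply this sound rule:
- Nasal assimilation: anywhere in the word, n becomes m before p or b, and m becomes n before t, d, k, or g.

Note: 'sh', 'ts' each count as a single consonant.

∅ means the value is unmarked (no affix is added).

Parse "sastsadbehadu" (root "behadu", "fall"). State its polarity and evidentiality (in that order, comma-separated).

Segment: sas-tsad-behadu.
polarity: tsad- → affirmative.
evidentiality: sas- → witnessed.

affirmative, witnessed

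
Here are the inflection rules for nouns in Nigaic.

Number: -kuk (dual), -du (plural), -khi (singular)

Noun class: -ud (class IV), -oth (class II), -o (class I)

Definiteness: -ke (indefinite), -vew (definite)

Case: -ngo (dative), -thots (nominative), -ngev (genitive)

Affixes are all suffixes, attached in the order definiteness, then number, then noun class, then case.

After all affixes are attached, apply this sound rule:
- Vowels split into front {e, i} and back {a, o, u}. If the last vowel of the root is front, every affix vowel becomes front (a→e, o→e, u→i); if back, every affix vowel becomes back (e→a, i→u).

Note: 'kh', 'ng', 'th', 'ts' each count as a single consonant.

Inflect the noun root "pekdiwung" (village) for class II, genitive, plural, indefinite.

Attach definiteness indefinite -ke → pekdiwungke.
Attach number plural -du → pekdiwungkedu.
Attach noun class class II -oth → pekdiwungkeduoth.
Attach case genitive -ngev → pekdiwungkeduothngev.
Apply vowel harmony: pekdiwungkeduothngev → pekdiwungkaduothngav.

pekdiwungkaduothngav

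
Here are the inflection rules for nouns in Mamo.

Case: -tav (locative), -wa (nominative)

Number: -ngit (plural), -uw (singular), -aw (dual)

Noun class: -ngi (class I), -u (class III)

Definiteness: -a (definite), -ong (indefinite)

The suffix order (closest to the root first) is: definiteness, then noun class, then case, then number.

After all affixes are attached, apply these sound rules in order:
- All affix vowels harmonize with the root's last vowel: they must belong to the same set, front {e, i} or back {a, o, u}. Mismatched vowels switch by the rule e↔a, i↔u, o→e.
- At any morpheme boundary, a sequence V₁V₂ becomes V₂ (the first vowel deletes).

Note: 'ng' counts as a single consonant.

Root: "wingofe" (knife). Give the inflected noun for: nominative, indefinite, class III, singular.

Attach definiteness indefinite -ong → wingofeong.
Attach noun class class III -u → wingofeongu.
Attach case nominative -wa → wingofeonguwa.
Attach number singular -uw → wingofeonguwauw.
Apply vowel harmony: wingofeonguwauw → wingofeengiweiw.
Apply vowel deletion: wingofeengiweiw → wingofengiwiw.

wingofengiwiw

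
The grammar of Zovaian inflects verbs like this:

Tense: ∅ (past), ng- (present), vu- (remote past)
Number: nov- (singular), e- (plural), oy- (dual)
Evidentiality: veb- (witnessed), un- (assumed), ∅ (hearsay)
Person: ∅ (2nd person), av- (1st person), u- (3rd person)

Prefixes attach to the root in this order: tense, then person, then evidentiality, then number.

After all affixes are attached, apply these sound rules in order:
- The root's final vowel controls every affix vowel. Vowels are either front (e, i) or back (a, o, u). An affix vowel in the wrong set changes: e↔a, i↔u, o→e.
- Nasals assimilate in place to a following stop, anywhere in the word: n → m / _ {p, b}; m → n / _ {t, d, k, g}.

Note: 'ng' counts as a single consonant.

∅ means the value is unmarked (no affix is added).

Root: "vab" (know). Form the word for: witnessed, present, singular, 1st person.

Attach tense present ng- → ngvab.
Attach person 1st person av- → avngvab.
Attach evidentiality witnessed veb- → vebavngvab.
Attach number singular nov- → novvebavngvab.
Apply vowel harmony: novvebavngvab → novvabavngvab.
Nasal assimilation: no change.

novvabavngvab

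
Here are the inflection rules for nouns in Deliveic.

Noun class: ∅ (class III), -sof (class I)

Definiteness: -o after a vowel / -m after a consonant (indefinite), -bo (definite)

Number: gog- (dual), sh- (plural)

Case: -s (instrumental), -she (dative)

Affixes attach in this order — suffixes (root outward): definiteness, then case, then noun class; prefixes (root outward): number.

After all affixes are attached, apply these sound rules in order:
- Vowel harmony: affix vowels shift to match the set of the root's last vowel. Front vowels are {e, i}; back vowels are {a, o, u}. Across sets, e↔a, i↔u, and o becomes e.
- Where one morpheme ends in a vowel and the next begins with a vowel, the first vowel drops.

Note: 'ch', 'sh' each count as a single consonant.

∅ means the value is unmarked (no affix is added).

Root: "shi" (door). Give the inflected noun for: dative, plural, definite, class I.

Attach number plural sh- → shshi.
Attach definiteness definite -bo → shshibo.
Attach case dative -she → shshiboshe.
Attach noun class class I -sof → shshiboshesof.
Apply vowel harmony: shshiboshesof → shshibeshesef.
Vowel deletion: no change.

shshibeshesef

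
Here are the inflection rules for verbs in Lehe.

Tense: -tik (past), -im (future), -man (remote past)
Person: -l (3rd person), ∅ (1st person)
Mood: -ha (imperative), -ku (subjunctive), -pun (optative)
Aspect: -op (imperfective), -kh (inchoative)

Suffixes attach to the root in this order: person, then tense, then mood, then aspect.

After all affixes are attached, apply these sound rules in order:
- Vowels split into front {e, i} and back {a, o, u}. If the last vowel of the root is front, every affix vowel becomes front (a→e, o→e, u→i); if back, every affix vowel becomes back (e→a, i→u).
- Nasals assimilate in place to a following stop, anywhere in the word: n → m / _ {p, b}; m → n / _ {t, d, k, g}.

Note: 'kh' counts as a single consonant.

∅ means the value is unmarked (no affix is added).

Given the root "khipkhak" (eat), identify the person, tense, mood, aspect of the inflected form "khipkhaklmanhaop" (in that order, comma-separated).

3rd person, remote past, imperative, imperfective

Segment: khipkhak-l-man-ha-op.
person: -l → 3rd person.
tense: -man → remote past.
mood: -ha → imperative.
aspect: -op → imperfective.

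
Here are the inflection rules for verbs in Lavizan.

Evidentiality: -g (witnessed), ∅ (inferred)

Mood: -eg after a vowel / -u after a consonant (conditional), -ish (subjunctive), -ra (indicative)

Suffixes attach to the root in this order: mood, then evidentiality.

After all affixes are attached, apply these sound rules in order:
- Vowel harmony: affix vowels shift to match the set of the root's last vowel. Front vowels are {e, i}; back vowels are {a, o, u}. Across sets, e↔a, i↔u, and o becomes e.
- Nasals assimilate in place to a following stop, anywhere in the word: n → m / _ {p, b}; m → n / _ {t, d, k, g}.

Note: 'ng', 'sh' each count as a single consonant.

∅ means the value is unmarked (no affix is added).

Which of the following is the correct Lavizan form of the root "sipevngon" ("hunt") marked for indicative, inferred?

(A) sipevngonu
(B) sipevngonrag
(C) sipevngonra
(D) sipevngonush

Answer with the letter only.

C

Attach mood indicative -ra → sipevngonra.
evidentiality = inferred: zero marking, form stays sipevngonra.
Vowel harmony: no change.
Nasal assimilation: no change.
So the correct form is sipevngonra, option (C).
(A) sipevngonu is wrong: it uses conditional instead of indicative for mood.
(B) sipevngonrag is wrong: it uses witnessed instead of inferred for evidentiality.
(D) sipevngonush is wrong: it uses subjunctive instead of indicative for mood.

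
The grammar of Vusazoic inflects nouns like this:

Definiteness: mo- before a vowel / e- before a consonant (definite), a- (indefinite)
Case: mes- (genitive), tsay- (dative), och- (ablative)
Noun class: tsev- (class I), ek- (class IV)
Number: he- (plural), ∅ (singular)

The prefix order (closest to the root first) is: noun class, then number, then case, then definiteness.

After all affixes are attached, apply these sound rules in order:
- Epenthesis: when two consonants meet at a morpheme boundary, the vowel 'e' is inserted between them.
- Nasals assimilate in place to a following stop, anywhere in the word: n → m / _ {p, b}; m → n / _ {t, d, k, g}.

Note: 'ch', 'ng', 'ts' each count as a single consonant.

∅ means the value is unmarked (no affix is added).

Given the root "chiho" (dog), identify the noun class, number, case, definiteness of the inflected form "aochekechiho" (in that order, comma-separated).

Segment: a-och-ek-chiho.
noun class: ek- → class IV.
number: ∅ → singular.
case: och- → ablative.
definiteness: a- → indefinite.

class IV, singular, ablative, indefinite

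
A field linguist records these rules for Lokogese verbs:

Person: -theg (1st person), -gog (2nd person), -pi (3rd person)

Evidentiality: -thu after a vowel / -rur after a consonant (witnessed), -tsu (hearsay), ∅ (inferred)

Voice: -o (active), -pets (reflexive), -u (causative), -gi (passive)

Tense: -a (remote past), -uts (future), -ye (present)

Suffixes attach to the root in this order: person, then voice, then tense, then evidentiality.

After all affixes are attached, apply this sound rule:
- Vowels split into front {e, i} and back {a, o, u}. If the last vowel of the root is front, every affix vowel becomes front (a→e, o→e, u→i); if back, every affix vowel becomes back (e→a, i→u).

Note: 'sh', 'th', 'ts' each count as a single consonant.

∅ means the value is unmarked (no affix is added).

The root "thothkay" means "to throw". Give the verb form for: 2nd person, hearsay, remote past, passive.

thothkaygogguatsu

Attach person 2nd person -gog → thothkaygog.
Attach voice passive -gi → thothkaygoggi.
Attach tense remote past -a → thothkaygoggia.
Attach evidentiality hearsay -tsu → thothkaygoggiatsu.
Apply vowel harmony: thothkaygoggiatsu → thothkaygogguatsu.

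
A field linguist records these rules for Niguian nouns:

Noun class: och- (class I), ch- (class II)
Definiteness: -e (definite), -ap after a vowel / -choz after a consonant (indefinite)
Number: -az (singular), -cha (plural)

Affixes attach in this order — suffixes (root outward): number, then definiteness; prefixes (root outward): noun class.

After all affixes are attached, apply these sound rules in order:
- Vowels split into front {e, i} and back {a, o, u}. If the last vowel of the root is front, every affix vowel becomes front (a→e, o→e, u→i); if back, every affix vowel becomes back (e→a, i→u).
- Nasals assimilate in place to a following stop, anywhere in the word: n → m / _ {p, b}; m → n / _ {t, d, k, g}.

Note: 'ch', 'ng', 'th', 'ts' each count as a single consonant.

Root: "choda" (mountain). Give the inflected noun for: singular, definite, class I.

Attach number singular -az → chodaaz.
Attach definiteness definite -e → chodaaze.
Attach noun class class I och- → ochchodaaze.
Apply vowel harmony: ochchodaaze → ochchodaaza.
Nasal assimilation: no change.

ochchodaaza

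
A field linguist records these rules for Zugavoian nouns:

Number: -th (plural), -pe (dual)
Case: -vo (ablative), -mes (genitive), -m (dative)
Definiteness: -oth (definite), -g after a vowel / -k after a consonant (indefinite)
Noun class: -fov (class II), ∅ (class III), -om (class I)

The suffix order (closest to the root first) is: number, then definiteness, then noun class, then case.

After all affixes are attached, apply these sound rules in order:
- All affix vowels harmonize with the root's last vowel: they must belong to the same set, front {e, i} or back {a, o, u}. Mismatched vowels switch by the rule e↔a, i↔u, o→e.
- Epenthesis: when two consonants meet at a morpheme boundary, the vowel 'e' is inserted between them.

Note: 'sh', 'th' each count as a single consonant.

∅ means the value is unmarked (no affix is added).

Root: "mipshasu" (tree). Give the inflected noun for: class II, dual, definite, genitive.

Attach number dual -pe → mipshasupe.
Attach definiteness definite -oth → mipshasupeoth.
Attach noun class class II -fov → mipshasupeothfov.
Attach case genitive -mes → mipshasupeothfovmes.
Apply vowel harmony: mipshasupeothfovmes → mipshasupaothfovmas.
Apply epenthesis: mipshasupaothfovmas → mipshasupaothefovemas.

mipshasupaothefovemas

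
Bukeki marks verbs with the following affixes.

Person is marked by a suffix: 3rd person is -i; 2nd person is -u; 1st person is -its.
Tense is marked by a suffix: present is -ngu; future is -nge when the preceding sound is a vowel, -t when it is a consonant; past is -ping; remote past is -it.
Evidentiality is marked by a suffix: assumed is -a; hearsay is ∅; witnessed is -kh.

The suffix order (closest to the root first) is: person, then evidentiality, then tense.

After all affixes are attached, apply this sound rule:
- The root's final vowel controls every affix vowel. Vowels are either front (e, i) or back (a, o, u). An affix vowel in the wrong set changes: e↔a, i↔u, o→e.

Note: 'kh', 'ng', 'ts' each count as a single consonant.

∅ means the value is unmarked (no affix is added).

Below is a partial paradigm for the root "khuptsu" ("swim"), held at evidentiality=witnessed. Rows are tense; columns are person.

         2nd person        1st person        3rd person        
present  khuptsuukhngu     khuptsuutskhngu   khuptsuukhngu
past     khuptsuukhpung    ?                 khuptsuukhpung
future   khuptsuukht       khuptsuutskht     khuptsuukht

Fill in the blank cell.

khuptsuutskhpung

Attach person 1st person -its → khuptsuits.
Attach evidentiality witnessed -kh → khuptsuitskh.
Attach tense past -ping → khuptsuitskhping.
Apply vowel harmony: khuptsuitskhping → khuptsuutskhpung.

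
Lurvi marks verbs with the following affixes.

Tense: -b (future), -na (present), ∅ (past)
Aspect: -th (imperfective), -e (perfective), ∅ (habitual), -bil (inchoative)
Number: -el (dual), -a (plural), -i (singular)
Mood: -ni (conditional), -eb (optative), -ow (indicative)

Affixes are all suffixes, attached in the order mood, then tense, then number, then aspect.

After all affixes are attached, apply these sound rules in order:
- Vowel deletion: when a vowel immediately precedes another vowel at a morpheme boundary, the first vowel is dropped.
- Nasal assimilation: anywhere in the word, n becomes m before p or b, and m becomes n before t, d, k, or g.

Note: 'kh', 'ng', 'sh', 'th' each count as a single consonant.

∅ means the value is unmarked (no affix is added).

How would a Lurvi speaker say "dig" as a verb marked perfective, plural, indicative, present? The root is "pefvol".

Attach mood indicative -ow → pefvolow.
Attach tense present -na → pefvolowna.
Attach number plural -a → pefvolownaa.
Attach aspect perfective -e → pefvolownaae.
Apply vowel deletion: pefvolownaae → pefvolowne.
Nasal assimilation: no change.

pefvolowne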